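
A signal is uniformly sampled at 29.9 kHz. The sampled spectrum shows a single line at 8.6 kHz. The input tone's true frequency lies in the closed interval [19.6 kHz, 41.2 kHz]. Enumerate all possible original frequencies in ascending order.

Frequencies that alias to 8.6 kHz are k·fs ± 8.6 kHz for integer k ≥ 0.
k=0: 8.6 kHz.
k=1: 21.3 kHz, 38.5 kHz.
k=2: 51.2 kHz, 68.4 kHz.
Within [19.6 kHz, 41.2 kHz]: 21.3 kHz, 38.5 kHz.

21.3 kHz, 38.5 kHz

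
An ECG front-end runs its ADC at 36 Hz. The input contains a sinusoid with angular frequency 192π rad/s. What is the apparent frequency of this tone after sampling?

ω = 192π rad/s → f = ω/(2π) = 96 Hz.
96 Hz mod fs = 24 Hz.
24 Hz > fs/2 = 18 Hz, folds to fs − 24 Hz = 12 Hz.

12 Hz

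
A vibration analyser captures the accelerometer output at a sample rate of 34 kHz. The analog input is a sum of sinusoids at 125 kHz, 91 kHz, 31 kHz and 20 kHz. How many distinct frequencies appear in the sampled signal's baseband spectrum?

fs/2 = 17 kHz.
125 kHz mod fs = 23 kHz.
23 kHz > fs/2 = 17 kHz, folds to fs − 23 kHz = 11 kHz.
91 kHz mod fs = 23 kHz.
23 kHz > fs/2 = 17 kHz, folds to fs − 23 kHz = 11 kHz.
31 kHz > fs/2 = 17 kHz, folds to fs − 31 kHz = 3 kHz.
20 kHz > fs/2 = 17 kHz, folds to fs − 20 kHz = 14 kHz.
Distinct values: {3 kHz, 11 kHz, 14 kHz} → 3.

3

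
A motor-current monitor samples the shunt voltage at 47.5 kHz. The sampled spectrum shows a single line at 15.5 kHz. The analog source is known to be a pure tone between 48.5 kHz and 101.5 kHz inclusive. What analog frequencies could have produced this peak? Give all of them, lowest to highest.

Frequencies that alias to 15.5 kHz are k·fs ± 15.5 kHz for integer k ≥ 0.
k=0: 15.5 kHz.
k=1: 32 kHz, 63 kHz.
k=2: 79.5 kHz, 110.5 kHz.
k=3: 127 kHz, 158 kHz.
Within [48.5 kHz, 101.5 kHz]: 63 kHz, 79.5 kHz.

63 kHz, 79.5 kHz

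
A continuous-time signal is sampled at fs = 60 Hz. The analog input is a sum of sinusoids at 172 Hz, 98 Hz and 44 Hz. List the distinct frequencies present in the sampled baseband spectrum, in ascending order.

8 Hz, 16 Hz, 22 Hz

fs/2 = 30 Hz.
172 Hz mod fs = 52 Hz.
52 Hz > fs/2 = 30 Hz, folds to fs − 52 Hz = 8 Hz.
98 Hz mod fs = 38 Hz.
38 Hz > fs/2 = 30 Hz, folds to fs − 38 Hz = 22 Hz.
44 Hz > fs/2 = 30 Hz, folds to fs − 44 Hz = 16 Hz.
Distinct values: {8 Hz, 16 Hz, 22 Hz}.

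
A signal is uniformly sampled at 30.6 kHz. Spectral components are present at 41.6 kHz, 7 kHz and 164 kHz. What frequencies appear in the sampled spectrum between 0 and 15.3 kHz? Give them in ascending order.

7 kHz, 11 kHz

fs/2 = 15.3 kHz.
41.6 kHz mod fs = 11 kHz.
11 kHz ≤ fs/2 = 15.3 kHz, appears at 11 kHz.
7 kHz ≤ fs/2 = 15.3 kHz, passes unchanged.
164 kHz mod fs = 11 kHz.
11 kHz ≤ fs/2 = 15.3 kHz, appears at 11 kHz.
Distinct values: {7 kHz, 11 kHz}.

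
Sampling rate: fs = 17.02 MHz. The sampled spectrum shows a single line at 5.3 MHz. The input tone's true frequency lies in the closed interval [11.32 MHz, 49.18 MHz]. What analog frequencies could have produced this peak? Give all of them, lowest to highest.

Frequencies that alias to 5.3 MHz are k·fs ± 5.3 MHz for integer k ≥ 0.
k=0: 5.3 MHz.
k=1: 11.72 MHz, 22.32 MHz.
k=2: 28.74 MHz, 39.34 MHz.
k=3: 45.76 MHz, 56.36 MHz.
k=4: 62.78 MHz, 73.38 MHz.
Within [11.32 MHz, 49.18 MHz]: 11.72 MHz, 22.32 MHz, 28.74 MHz, 39.34 MHz, 45.76 MHz.

11.72 MHz, 22.32 MHz, 28.74 MHz, 39.34 MHz, 45.76 MHz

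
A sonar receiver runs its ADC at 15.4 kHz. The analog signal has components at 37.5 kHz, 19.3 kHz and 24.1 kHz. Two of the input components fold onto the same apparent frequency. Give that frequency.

fs/2 = 7.7 kHz.
37.5 kHz mod fs = 6.7 kHz.
6.7 kHz ≤ fs/2 = 7.7 kHz, appears at 6.7 kHz.
19.3 kHz mod fs = 3.9 kHz.
3.9 kHz ≤ fs/2 = 7.7 kHz, appears at 3.9 kHz.
24.1 kHz mod fs = 8.7 kHz.
8.7 kHz > fs/2 = 7.7 kHz, folds to fs − 8.7 kHz = 6.7 kHz.
24.1 kHz and 37.5 kHz both map to 6.7 kHz.

6.7 kHz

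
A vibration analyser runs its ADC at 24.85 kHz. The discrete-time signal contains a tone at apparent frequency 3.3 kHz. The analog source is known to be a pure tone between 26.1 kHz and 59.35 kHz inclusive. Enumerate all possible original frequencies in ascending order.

28.15 kHz, 46.4 kHz, 53 kHz

Frequencies that alias to 3.3 kHz are k·fs ± 3.3 kHz for integer k ≥ 0.
k=0: 3.3 kHz.
k=1: 21.55 kHz, 28.15 kHz.
k=2: 46.4 kHz, 53 kHz.
k=3: 71.25 kHz, 77.85 kHz.
Within [26.1 kHz, 59.35 kHz]: 28.15 kHz, 46.4 kHz, 53 kHz.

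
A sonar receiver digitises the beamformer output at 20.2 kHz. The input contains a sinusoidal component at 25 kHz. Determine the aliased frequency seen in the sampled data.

25 kHz mod fs = 4.8 kHz.
4.8 kHz ≤ fs/2 = 10.1 kHz, appears at 4.8 kHz.

4.8 kHz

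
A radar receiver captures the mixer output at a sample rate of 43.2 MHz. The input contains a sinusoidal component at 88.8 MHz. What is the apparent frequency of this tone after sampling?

2.4 MHz

88.8 MHz mod fs = 2.4 MHz.
2.4 MHz ≤ fs/2 = 21.6 MHz, appears at 2.4 MHz.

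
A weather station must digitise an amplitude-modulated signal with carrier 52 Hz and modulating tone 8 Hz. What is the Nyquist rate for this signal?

120 Hz

AM sidebands sit at fc ± fm = 44 Hz and 60 Hz.
Highest-frequency component: 60 Hz.
Nyquist rate = 2 × 60 Hz = 120 Hz.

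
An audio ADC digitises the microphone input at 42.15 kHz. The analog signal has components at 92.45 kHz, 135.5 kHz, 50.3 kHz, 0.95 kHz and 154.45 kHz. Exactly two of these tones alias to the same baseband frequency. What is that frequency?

8.15 kHz

fs/2 = 21.075 kHz.
92.45 kHz mod fs = 8.15 kHz.
8.15 kHz ≤ fs/2 = 21.075 kHz, appears at 8.15 kHz.
135.5 kHz mod fs = 9.05 kHz.
9.05 kHz ≤ fs/2 = 21.075 kHz, appears at 9.05 kHz.
50.3 kHz mod fs = 8.15 kHz.
8.15 kHz ≤ fs/2 = 21.075 kHz, appears at 8.15 kHz.
0.95 kHz ≤ fs/2 = 21.075 kHz, passes unchanged.
154.45 kHz mod fs = 28 kHz.
28 kHz > fs/2 = 21.075 kHz, folds to fs − 28 kHz = 14.15 kHz.
50.3 kHz and 92.45 kHz both map to 8.15 kHz.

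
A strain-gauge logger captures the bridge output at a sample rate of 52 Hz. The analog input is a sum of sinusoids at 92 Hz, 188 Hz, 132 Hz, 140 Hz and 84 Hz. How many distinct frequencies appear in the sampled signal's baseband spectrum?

fs/2 = 26 Hz.
92 Hz mod fs = 40 Hz.
40 Hz > fs/2 = 26 Hz, folds to fs − 40 Hz = 12 Hz.
188 Hz mod fs = 32 Hz.
32 Hz > fs/2 = 26 Hz, folds to fs − 32 Hz = 20 Hz.
132 Hz mod fs = 28 Hz.
28 Hz > fs/2 = 26 Hz, folds to fs − 28 Hz = 24 Hz.
140 Hz mod fs = 36 Hz.
36 Hz > fs/2 = 26 Hz, folds to fs − 36 Hz = 16 Hz.
84 Hz mod fs = 32 Hz.
32 Hz > fs/2 = 26 Hz, folds to fs − 32 Hz = 20 Hz.
Distinct values: {12 Hz, 16 Hz, 20 Hz, 24 Hz} → 4.

4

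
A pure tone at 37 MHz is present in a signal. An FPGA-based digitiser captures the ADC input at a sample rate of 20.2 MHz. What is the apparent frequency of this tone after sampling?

3.4 MHz

37 MHz mod fs = 16.8 MHz.
16.8 MHz > fs/2 = 10.1 MHz, folds to fs − 16.8 MHz = 3.4 MHz.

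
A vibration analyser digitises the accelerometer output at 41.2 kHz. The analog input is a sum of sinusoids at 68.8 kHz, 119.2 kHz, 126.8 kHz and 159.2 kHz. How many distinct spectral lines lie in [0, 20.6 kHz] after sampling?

fs/2 = 20.6 kHz.
68.8 kHz mod fs = 27.6 kHz.
27.6 kHz > fs/2 = 20.6 kHz, folds to fs − 27.6 kHz = 13.6 kHz.
119.2 kHz mod fs = 36.8 kHz.
36.8 kHz > fs/2 = 20.6 kHz, folds to fs − 36.8 kHz = 4.4 kHz.
126.8 kHz mod fs = 3.2 kHz.
3.2 kHz ≤ fs/2 = 20.6 kHz, appears at 3.2 kHz.
159.2 kHz mod fs = 35.6 kHz.
35.6 kHz > fs/2 = 20.6 kHz, folds to fs − 35.6 kHz = 5.6 kHz.
Distinct values: {3.2 kHz, 4.4 kHz, 5.6 kHz, 13.6 kHz} → 4.

4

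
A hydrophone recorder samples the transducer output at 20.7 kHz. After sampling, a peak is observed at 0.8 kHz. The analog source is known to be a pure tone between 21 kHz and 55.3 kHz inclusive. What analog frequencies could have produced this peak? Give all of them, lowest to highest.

Frequencies that alias to 0.8 kHz are k·fs ± 0.8 kHz for integer k ≥ 0.
k=0: 0.8 kHz.
k=1: 19.9 kHz, 21.5 kHz.
k=2: 40.6 kHz, 42.2 kHz.
k=3: 61.3 kHz, 62.9 kHz.
Within [21 kHz, 55.3 kHz]: 21.5 kHz, 40.6 kHz, 42.2 kHz.

21.5 kHz, 40.6 kHz, 42.2 kHz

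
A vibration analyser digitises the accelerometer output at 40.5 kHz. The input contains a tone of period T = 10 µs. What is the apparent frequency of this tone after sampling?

19 kHz

T = 10 µs → f = 1/T = 100 kHz.
100 kHz mod fs = 19 kHz.
19 kHz ≤ fs/2 = 20.25 kHz, appears at 19 kHz.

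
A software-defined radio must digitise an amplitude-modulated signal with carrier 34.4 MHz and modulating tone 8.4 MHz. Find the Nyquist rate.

AM sidebands sit at fc ± fm = 26 MHz and 42.8 MHz.
Highest-frequency component: 42.8 MHz.
Nyquist rate = 2 × 42.8 MHz = 85.6 MHz.

85.6 MHz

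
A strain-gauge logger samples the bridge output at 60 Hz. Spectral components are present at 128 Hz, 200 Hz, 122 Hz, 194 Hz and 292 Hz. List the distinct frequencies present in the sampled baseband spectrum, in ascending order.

2 Hz, 8 Hz, 14 Hz, 20 Hz

fs/2 = 30 Hz.
128 Hz mod fs = 8 Hz.
8 Hz ≤ fs/2 = 30 Hz, appears at 8 Hz.
200 Hz mod fs = 20 Hz.
20 Hz ≤ fs/2 = 30 Hz, appears at 20 Hz.
122 Hz mod fs = 2 Hz.
2 Hz ≤ fs/2 = 30 Hz, appears at 2 Hz.
194 Hz mod fs = 14 Hz.
14 Hz ≤ fs/2 = 30 Hz, appears at 14 Hz.
292 Hz mod fs = 52 Hz.
52 Hz > fs/2 = 30 Hz, folds to fs − 52 Hz = 8 Hz.
Distinct values: {2 Hz, 8 Hz, 14 Hz, 20 Hz}.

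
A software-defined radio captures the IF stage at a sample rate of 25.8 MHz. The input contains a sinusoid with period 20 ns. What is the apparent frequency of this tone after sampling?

T = 20 ns → f = 1/T = 50 MHz.
50 MHz mod fs = 24.2 MHz.
24.2 MHz > fs/2 = 12.9 MHz, folds to fs − 24.2 MHz = 1.6 MHz.

1.6 MHz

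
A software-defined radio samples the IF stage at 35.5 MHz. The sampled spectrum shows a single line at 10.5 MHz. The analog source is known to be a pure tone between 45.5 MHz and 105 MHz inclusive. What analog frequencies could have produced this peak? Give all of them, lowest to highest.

Frequencies that alias to 10.5 MHz are k·fs ± 10.5 MHz for integer k ≥ 0.
k=0: 10.5 MHz.
k=1: 25 MHz, 46 MHz.
k=2: 60.5 MHz, 81.5 MHz.
k=3: 96 MHz, 117 MHz.
k=4: 131.5 MHz, 152.5 MHz.
Within [45.5 MHz, 105 MHz]: 46 MHz, 60.5 MHz, 81.5 MHz, 96 MHz.

46 MHz, 60.5 MHz, 81.5 MHz, 96 MHz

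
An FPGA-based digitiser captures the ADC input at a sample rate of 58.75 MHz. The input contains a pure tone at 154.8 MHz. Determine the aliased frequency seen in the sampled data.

21.45 MHz

154.8 MHz mod fs = 37.3 MHz.
37.3 MHz > fs/2 = 29.375 MHz, folds to fs − 37.3 MHz = 21.45 MHz.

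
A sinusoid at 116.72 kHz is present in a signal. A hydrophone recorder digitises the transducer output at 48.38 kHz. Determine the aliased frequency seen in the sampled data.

19.96 kHz

116.72 kHz mod fs = 19.96 kHz.
19.96 kHz ≤ fs/2 = 24.19 kHz, appears at 19.96 kHz.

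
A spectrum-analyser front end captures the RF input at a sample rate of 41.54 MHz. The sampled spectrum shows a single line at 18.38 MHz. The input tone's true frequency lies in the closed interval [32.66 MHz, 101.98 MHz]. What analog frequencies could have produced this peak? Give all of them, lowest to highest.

Frequencies that alias to 18.38 MHz are k·fs ± 18.38 MHz for integer k ≥ 0.
k=0: 18.38 MHz.
k=1: 23.16 MHz, 59.92 MHz.
k=2: 64.7 MHz, 101.46 MHz.
k=3: 106.24 MHz, 143 MHz.
Within [32.66 MHz, 101.98 MHz]: 59.92 MHz, 64.7 MHz, 101.46 MHz.

59.92 MHz, 64.7 MHz, 101.46 MHz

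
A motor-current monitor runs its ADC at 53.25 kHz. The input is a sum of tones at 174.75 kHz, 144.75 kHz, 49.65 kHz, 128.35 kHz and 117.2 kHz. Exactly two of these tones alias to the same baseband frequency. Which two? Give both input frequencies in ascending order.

fs/2 = 26.625 kHz.
174.75 kHz mod fs = 15 kHz.
15 kHz ≤ fs/2 = 26.625 kHz, appears at 15 kHz.
144.75 kHz mod fs = 38.25 kHz.
38.25 kHz > fs/2 = 26.625 kHz, folds to fs − 38.25 kHz = 15 kHz.
49.65 kHz > fs/2 = 26.625 kHz, folds to fs − 49.65 kHz = 3.6 kHz.
128.35 kHz mod fs = 21.85 kHz.
21.85 kHz ≤ fs/2 = 26.625 kHz, appears at 21.85 kHz.
117.2 kHz mod fs = 10.7 kHz.
10.7 kHz ≤ fs/2 = 26.625 kHz, appears at 10.7 kHz.
144.75 kHz and 174.75 kHz both map to 15 kHz.

144.75 kHz, 174.75 kHz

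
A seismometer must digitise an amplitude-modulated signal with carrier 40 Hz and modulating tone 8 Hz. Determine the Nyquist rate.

96 Hz

AM sidebands sit at fc ± fm = 32 Hz and 48 Hz.
Highest-frequency component: 48 Hz.
Nyquist rate = 2 × 48 Hz = 96 Hz.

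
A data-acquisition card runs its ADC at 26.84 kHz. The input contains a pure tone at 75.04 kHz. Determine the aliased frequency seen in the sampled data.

75.04 kHz mod fs = 21.36 kHz.
21.36 kHz > fs/2 = 13.42 kHz, folds to fs − 21.36 kHz = 5.48 kHz.

5.48 kHz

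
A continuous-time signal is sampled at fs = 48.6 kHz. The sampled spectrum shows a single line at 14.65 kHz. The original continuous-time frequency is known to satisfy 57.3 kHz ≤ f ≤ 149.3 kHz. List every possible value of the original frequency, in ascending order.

63.25 kHz, 82.55 kHz, 111.85 kHz, 131.15 kHz

Frequencies that alias to 14.65 kHz are k·fs ± 14.65 kHz for integer k ≥ 0.
k=0: 14.65 kHz.
k=1: 33.95 kHz, 63.25 kHz.
k=2: 82.55 kHz, 111.85 kHz.
k=3: 131.15 kHz, 160.45 kHz.
k=4: 179.75 kHz, 209.05 kHz.
Within [57.3 kHz, 149.3 kHz]: 63.25 kHz, 82.55 kHz, 111.85 kHz, 131.15 kHz.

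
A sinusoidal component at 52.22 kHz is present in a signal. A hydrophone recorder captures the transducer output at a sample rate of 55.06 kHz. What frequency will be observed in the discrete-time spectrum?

2.84 kHz

52.22 kHz > fs/2 = 27.53 kHz, folds to fs − 52.22 kHz = 2.84 kHz.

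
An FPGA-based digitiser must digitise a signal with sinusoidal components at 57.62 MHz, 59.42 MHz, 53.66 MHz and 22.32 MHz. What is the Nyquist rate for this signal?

118.84 MHz

Highest-frequency component: 59.42 MHz.
Nyquist rate = 2 × 59.42 MHz = 118.84 MHz.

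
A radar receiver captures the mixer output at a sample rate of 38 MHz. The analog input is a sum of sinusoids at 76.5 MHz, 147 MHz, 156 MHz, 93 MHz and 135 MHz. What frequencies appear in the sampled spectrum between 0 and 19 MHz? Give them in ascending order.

fs/2 = 19 MHz.
76.5 MHz mod fs = 0.5 MHz.
0.5 MHz ≤ fs/2 = 19 MHz, appears at 0.5 MHz.
147 MHz mod fs = 33 MHz.
33 MHz > fs/2 = 19 MHz, folds to fs − 33 MHz = 5 MHz.
156 MHz mod fs = 4 MHz.
4 MHz ≤ fs/2 = 19 MHz, appears at 4 MHz.
93 MHz mod fs = 17 MHz.
17 MHz ≤ fs/2 = 19 MHz, appears at 17 MHz.
135 MHz mod fs = 21 MHz.
21 MHz > fs/2 = 19 MHz, folds to fs − 21 MHz = 17 MHz.
Distinct values: {0.5 MHz, 4 MHz, 5 MHz, 17 MHz}.

0.5 MHz, 4 MHz, 5 MHz, 17 MHz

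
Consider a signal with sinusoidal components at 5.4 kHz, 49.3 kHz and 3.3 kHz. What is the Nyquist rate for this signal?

Highest-frequency component: 49.3 kHz.
Nyquist rate = 2 × 49.3 kHz = 98.6 kHz.

98.6 kHz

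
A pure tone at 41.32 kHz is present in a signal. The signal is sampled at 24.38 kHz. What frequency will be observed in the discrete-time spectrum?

41.32 kHz mod fs = 16.94 kHz.
16.94 kHz > fs/2 = 12.19 kHz, folds to fs − 16.94 kHz = 7.44 kHz.

7.44 kHz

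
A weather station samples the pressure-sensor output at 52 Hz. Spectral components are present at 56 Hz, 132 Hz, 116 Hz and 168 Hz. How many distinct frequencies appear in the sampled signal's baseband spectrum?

fs/2 = 26 Hz.
56 Hz mod fs = 4 Hz.
4 Hz ≤ fs/2 = 26 Hz, appears at 4 Hz.
132 Hz mod fs = 28 Hz.
28 Hz > fs/2 = 26 Hz, folds to fs − 28 Hz = 24 Hz.
116 Hz mod fs = 12 Hz.
12 Hz ≤ fs/2 = 26 Hz, appears at 12 Hz.
168 Hz mod fs = 12 Hz.
12 Hz ≤ fs/2 = 26 Hz, appears at 12 Hz.
Distinct values: {4 Hz, 12 Hz, 24 Hz} → 3.

3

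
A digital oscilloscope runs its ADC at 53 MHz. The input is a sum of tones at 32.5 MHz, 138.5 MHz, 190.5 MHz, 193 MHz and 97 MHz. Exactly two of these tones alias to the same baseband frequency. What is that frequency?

20.5 MHz

fs/2 = 26.5 MHz.
32.5 MHz > fs/2 = 26.5 MHz, folds to fs − 32.5 MHz = 20.5 MHz.
138.5 MHz mod fs = 32.5 MHz.
32.5 MHz > fs/2 = 26.5 MHz, folds to fs − 32.5 MHz = 20.5 MHz.
190.5 MHz mod fs = 31.5 MHz.
31.5 MHz > fs/2 = 26.5 MHz, folds to fs − 31.5 MHz = 21.5 MHz.
193 MHz mod fs = 34 MHz.
34 MHz > fs/2 = 26.5 MHz, folds to fs − 34 MHz = 19 MHz.
97 MHz mod fs = 44 MHz.
44 MHz > fs/2 = 26.5 MHz, folds to fs − 44 MHz = 9 MHz.
32.5 MHz and 138.5 MHz both map to 20.5 MHz.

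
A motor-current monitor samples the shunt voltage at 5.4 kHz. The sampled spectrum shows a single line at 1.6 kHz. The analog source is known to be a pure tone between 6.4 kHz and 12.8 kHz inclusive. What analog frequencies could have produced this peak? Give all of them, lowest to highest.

Frequencies that alias to 1.6 kHz are k·fs ± 1.6 kHz for integer k ≥ 0.
k=0: 1.6 kHz.
k=1: 3.8 kHz, 7 kHz.
k=2: 9.2 kHz, 12.4 kHz.
k=3: 14.6 kHz, 17.8 kHz.
Within [6.4 kHz, 12.8 kHz]: 7 kHz, 9.2 kHz, 12.4 kHz.

7 kHz, 9.2 kHz, 12.4 kHz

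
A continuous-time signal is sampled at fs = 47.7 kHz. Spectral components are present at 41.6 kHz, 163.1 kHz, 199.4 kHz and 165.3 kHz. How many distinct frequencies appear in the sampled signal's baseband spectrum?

4

fs/2 = 23.85 kHz.
41.6 kHz > fs/2 = 23.85 kHz, folds to fs − 41.6 kHz = 6.1 kHz.
163.1 kHz mod fs = 20 kHz.
20 kHz ≤ fs/2 = 23.85 kHz, appears at 20 kHz.
199.4 kHz mod fs = 8.6 kHz.
8.6 kHz ≤ fs/2 = 23.85 kHz, appears at 8.6 kHz.
165.3 kHz mod fs = 22.2 kHz.
22.2 kHz ≤ fs/2 = 23.85 kHz, appears at 22.2 kHz.
Distinct values: {6.1 kHz, 8.6 kHz, 20 kHz, 22.2 kHz} → 4.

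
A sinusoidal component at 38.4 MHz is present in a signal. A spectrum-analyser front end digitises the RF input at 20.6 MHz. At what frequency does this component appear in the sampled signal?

2.8 MHz

38.4 MHz mod fs = 17.8 MHz.
17.8 MHz > fs/2 = 10.3 MHz, folds to fs − 17.8 MHz = 2.8 MHz.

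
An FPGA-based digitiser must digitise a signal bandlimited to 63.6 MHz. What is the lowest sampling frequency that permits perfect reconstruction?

Nyquist rate = 2 × 63.6 MHz = 127.2 MHz.

127.2 MHz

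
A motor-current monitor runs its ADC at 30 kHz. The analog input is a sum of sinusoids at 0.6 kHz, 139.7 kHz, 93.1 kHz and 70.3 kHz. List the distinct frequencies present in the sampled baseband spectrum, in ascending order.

fs/2 = 15 kHz.
0.6 kHz ≤ fs/2 = 15 kHz, passes unchanged.
139.7 kHz mod fs = 19.7 kHz.
19.7 kHz > fs/2 = 15 kHz, folds to fs − 19.7 kHz = 10.3 kHz.
93.1 kHz mod fs = 3.1 kHz.
3.1 kHz ≤ fs/2 = 15 kHz, appears at 3.1 kHz.
70.3 kHz mod fs = 10.3 kHz.
10.3 kHz ≤ fs/2 = 15 kHz, appears at 10.3 kHz.
Distinct values: {0.6 kHz, 3.1 kHz, 10.3 kHz}.

0.6 kHz, 3.1 kHz, 10.3 kHz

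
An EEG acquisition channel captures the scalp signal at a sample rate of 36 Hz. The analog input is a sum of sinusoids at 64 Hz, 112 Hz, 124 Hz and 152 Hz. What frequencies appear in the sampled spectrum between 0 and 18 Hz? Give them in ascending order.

4 Hz, 8 Hz, 16 Hz

fs/2 = 18 Hz.
64 Hz mod fs = 28 Hz.
28 Hz > fs/2 = 18 Hz, folds to fs − 28 Hz = 8 Hz.
112 Hz mod fs = 4 Hz.
4 Hz ≤ fs/2 = 18 Hz, appears at 4 Hz.
124 Hz mod fs = 16 Hz.
16 Hz ≤ fs/2 = 18 Hz, appears at 16 Hz.
152 Hz mod fs = 8 Hz.
8 Hz ≤ fs/2 = 18 Hz, appears at 8 Hz.
Distinct values: {4 Hz, 8 Hz, 16 Hz}.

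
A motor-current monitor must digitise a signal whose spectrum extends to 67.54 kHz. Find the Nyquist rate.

135.08 kHz

Nyquist rate = 2 × 67.54 kHz = 135.08 kHz.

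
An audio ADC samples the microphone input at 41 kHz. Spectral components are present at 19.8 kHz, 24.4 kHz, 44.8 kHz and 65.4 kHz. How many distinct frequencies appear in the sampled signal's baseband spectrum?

fs/2 = 20.5 kHz.
19.8 kHz ≤ fs/2 = 20.5 kHz, passes unchanged.
24.4 kHz > fs/2 = 20.5 kHz, folds to fs − 24.4 kHz = 16.6 kHz.
44.8 kHz mod fs = 3.8 kHz.
3.8 kHz ≤ fs/2 = 20.5 kHz, appears at 3.8 kHz.
65.4 kHz mod fs = 24.4 kHz.
24.4 kHz > fs/2 = 20.5 kHz, folds to fs − 24.4 kHz = 16.6 kHz.
Distinct values: {3.8 kHz, 16.6 kHz, 19.8 kHz} → 3.

3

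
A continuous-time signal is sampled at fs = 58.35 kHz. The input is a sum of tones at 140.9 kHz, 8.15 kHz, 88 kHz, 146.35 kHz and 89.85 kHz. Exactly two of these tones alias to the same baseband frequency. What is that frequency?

28.7 kHz

fs/2 = 29.175 kHz.
140.9 kHz mod fs = 24.2 kHz.
24.2 kHz ≤ fs/2 = 29.175 kHz, appears at 24.2 kHz.
8.15 kHz ≤ fs/2 = 29.175 kHz, passes unchanged.
88 kHz mod fs = 29.65 kHz.
29.65 kHz > fs/2 = 29.175 kHz, folds to fs − 29.65 kHz = 28.7 kHz.
146.35 kHz mod fs = 29.65 kHz.
29.65 kHz > fs/2 = 29.175 kHz, folds to fs − 29.65 kHz = 28.7 kHz.
89.85 kHz mod fs = 31.5 kHz.
31.5 kHz > fs/2 = 29.175 kHz, folds to fs − 31.5 kHz = 26.85 kHz.
88 kHz and 146.35 kHz both map to 28.7 kHz.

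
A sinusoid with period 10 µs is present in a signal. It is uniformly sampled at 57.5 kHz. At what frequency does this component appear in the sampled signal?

T = 10 µs → f = 1/T = 100 kHz.
100 kHz mod fs = 42.5 kHz.
42.5 kHz > fs/2 = 28.75 kHz, folds to fs − 42.5 kHz = 15 kHz.

15 kHz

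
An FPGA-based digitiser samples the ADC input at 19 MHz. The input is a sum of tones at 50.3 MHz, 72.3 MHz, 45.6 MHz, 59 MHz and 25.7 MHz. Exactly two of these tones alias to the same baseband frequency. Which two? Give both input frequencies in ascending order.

fs/2 = 9.5 MHz.
50.3 MHz mod fs = 12.3 MHz.
12.3 MHz > fs/2 = 9.5 MHz, folds to fs − 12.3 MHz = 6.7 MHz.
72.3 MHz mod fs = 15.3 MHz.
15.3 MHz > fs/2 = 9.5 MHz, folds to fs − 15.3 MHz = 3.7 MHz.
45.6 MHz mod fs = 7.6 MHz.
7.6 MHz ≤ fs/2 = 9.5 MHz, appears at 7.6 MHz.
59 MHz mod fs = 2 MHz.
2 MHz ≤ fs/2 = 9.5 MHz, appears at 2 MHz.
25.7 MHz mod fs = 6.7 MHz.
6.7 MHz ≤ fs/2 = 9.5 MHz, appears at 6.7 MHz.
25.7 MHz and 50.3 MHz both map to 6.7 MHz.

25.7 MHz, 50.3 MHz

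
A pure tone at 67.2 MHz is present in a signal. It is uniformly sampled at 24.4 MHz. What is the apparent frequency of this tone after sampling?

6 MHz

67.2 MHz mod fs = 18.4 MHz.
18.4 MHz > fs/2 = 12.2 MHz, folds to fs − 18.4 MHz = 6 MHz.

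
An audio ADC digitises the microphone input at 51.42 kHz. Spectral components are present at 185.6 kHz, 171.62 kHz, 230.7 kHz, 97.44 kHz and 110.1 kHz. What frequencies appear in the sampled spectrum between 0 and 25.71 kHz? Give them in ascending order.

5.4 kHz, 7.26 kHz, 17.36 kHz, 20.08 kHz, 25.02 kHz

fs/2 = 25.71 kHz.
185.6 kHz mod fs = 31.34 kHz.
31.34 kHz > fs/2 = 25.71 kHz, folds to fs − 31.34 kHz = 20.08 kHz.
171.62 kHz mod fs = 17.36 kHz.
17.36 kHz ≤ fs/2 = 25.71 kHz, appears at 17.36 kHz.
230.7 kHz mod fs = 25.02 kHz.
25.02 kHz ≤ fs/2 = 25.71 kHz, appears at 25.02 kHz.
97.44 kHz mod fs = 46.02 kHz.
46.02 kHz > fs/2 = 25.71 kHz, folds to fs − 46.02 kHz = 5.4 kHz.
110.1 kHz mod fs = 7.26 kHz.
7.26 kHz ≤ fs/2 = 25.71 kHz, appears at 7.26 kHz.
Distinct values: {5.4 kHz, 7.26 kHz, 17.36 kHz, 20.08 kHz, 25.02 kHz}.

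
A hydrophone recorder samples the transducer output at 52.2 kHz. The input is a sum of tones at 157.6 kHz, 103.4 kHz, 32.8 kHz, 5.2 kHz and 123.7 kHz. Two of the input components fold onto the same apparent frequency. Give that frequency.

1 kHz

fs/2 = 26.1 kHz.
157.6 kHz mod fs = 1 kHz.
1 kHz ≤ fs/2 = 26.1 kHz, appears at 1 kHz.
103.4 kHz mod fs = 51.2 kHz.
51.2 kHz > fs/2 = 26.1 kHz, folds to fs − 51.2 kHz = 1 kHz.
32.8 kHz > fs/2 = 26.1 kHz, folds to fs − 32.8 kHz = 19.4 kHz.
5.2 kHz ≤ fs/2 = 26.1 kHz, passes unchanged.
123.7 kHz mod fs = 19.3 kHz.
19.3 kHz ≤ fs/2 = 26.1 kHz, appears at 19.3 kHz.
103.4 kHz and 157.6 kHz both map to 1 kHz.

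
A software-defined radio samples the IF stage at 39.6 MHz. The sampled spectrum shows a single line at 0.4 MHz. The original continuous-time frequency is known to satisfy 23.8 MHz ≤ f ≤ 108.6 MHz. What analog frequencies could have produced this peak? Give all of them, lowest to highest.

Frequencies that alias to 0.4 MHz are k·fs ± 0.4 MHz for integer k ≥ 0.
k=0: 0.4 MHz.
k=1: 39.2 MHz, 40 MHz.
k=2: 78.8 MHz, 79.6 MHz.
k=3: 118.4 MHz, 119.2 MHz.
Within [23.8 MHz, 108.6 MHz]: 39.2 MHz, 40 MHz, 78.8 MHz, 79.6 MHz.

39.2 MHz, 40 MHz, 78.8 MHz, 79.6 MHz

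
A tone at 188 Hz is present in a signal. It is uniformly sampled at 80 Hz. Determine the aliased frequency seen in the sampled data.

188 Hz mod fs = 28 Hz.
28 Hz ≤ fs/2 = 40 Hz, appears at 28 Hz.

28 Hz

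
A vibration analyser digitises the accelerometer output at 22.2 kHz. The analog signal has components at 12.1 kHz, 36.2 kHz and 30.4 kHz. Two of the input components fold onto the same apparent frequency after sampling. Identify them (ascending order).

fs/2 = 11.1 kHz.
12.1 kHz > fs/2 = 11.1 kHz, folds to fs − 12.1 kHz = 10.1 kHz.
36.2 kHz mod fs = 14 kHz.
14 kHz > fs/2 = 11.1 kHz, folds to fs − 14 kHz = 8.2 kHz.
30.4 kHz mod fs = 8.2 kHz.
8.2 kHz ≤ fs/2 = 11.1 kHz, appears at 8.2 kHz.
30.4 kHz and 36.2 kHz both map to 8.2 kHz.

30.4 kHz, 36.2 kHz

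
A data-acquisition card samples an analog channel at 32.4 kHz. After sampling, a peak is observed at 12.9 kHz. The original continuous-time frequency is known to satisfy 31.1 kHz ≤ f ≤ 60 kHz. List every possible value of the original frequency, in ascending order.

45.3 kHz, 51.9 kHz

Frequencies that alias to 12.9 kHz are k·fs ± 12.9 kHz for integer k ≥ 0.
k=0: 12.9 kHz.
k=1: 19.5 kHz, 45.3 kHz.
k=2: 51.9 kHz, 77.7 kHz.
k=3: 84.3 kHz, 110.1 kHz.
Within [31.1 kHz, 60 kHz]: 45.3 kHz, 51.9 kHz.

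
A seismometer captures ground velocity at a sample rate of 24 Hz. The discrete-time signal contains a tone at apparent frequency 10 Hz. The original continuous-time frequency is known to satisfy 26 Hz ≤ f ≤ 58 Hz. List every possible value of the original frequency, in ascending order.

Frequencies that alias to 10 Hz are k·fs ± 10 Hz for integer k ≥ 0.
k=0: 10 Hz.
k=1: 14 Hz, 34 Hz.
k=2: 38 Hz, 58 Hz.
k=3: 62 Hz, 82 Hz.
Within [26 Hz, 58 Hz]: 34 Hz, 38 Hz, 58 Hz.

34 Hz, 38 Hz, 58 Hz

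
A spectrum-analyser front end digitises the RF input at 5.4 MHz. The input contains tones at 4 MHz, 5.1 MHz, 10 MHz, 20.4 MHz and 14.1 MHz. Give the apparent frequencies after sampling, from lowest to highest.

fs/2 = 2.7 MHz.
4 MHz > fs/2 = 2.7 MHz, folds to fs − 4 MHz = 1.4 MHz.
5.1 MHz > fs/2 = 2.7 MHz, folds to fs − 5.1 MHz = 0.3 MHz.
10 MHz mod fs = 4.6 MHz.
4.6 MHz > fs/2 = 2.7 MHz, folds to fs − 4.6 MHz = 0.8 MHz.
20.4 MHz mod fs = 4.2 MHz.
4.2 MHz > fs/2 = 2.7 MHz, folds to fs − 4.2 MHz = 1.2 MHz.
14.1 MHz mod fs = 3.3 MHz.
3.3 MHz > fs/2 = 2.7 MHz, folds to fs − 3.3 MHz = 2.1 MHz.
Distinct values: {0.3 MHz, 0.8 MHz, 1.2 MHz, 1.4 MHz, 2.1 MHz}.

0.3 MHz, 0.8 MHz, 1.2 MHz, 1.4 MHz, 2.1 MHz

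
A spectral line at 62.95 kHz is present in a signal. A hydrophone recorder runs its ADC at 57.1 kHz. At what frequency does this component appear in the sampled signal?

62.95 kHz mod fs = 5.85 kHz.
5.85 kHz ≤ fs/2 = 28.55 kHz, appears at 5.85 kHz.

5.85 kHz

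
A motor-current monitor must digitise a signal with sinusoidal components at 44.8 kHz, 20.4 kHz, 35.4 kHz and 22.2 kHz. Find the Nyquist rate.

Highest-frequency component: 44.8 kHz.
Nyquist rate = 2 × 44.8 kHz = 89.6 kHz.

89.6 kHz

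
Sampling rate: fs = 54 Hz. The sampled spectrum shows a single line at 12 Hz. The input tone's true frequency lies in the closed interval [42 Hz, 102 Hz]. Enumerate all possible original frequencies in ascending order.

42 Hz, 66 Hz, 96 Hz

Frequencies that alias to 12 Hz are k·fs ± 12 Hz for integer k ≥ 0.
k=0: 12 Hz.
k=1: 42 Hz, 66 Hz.
k=2: 96 Hz, 120 Hz.
k=3: 150 Hz, 174 Hz.
Within [42 Hz, 102 Hz]: 42 Hz, 66 Hz, 96 Hz.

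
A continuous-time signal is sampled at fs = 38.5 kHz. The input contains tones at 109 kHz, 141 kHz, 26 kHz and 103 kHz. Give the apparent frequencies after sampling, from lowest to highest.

6.5 kHz, 12.5 kHz, 13 kHz

fs/2 = 19.25 kHz.
109 kHz mod fs = 32 kHz.
32 kHz > fs/2 = 19.25 kHz, folds to fs − 32 kHz = 6.5 kHz.
141 kHz mod fs = 25.5 kHz.
25.5 kHz > fs/2 = 19.25 kHz, folds to fs − 25.5 kHz = 13 kHz.
26 kHz > fs/2 = 19.25 kHz, folds to fs − 26 kHz = 12.5 kHz.
103 kHz mod fs = 26 kHz.
26 kHz > fs/2 = 19.25 kHz, folds to fs − 26 kHz = 12.5 kHz.
Distinct values: {6.5 kHz, 12.5 kHz, 13 kHz}.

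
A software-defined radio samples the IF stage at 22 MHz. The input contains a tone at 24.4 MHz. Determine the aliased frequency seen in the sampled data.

24.4 MHz mod fs = 2.4 MHz.
2.4 MHz ≤ fs/2 = 11 MHz, appears at 2.4 MHz.

2.4 MHz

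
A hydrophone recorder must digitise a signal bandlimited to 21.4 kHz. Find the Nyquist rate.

42.8 kHz

Nyquist rate = 2 × 21.4 kHz = 42.8 kHz.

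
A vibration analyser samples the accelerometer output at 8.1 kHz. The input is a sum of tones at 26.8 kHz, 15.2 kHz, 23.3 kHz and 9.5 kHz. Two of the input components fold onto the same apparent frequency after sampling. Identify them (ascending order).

fs/2 = 4.05 kHz.
26.8 kHz mod fs = 2.5 kHz.
2.5 kHz ≤ fs/2 = 4.05 kHz, appears at 2.5 kHz.
15.2 kHz mod fs = 7.1 kHz.
7.1 kHz > fs/2 = 4.05 kHz, folds to fs − 7.1 kHz = 1 kHz.
23.3 kHz mod fs = 7.1 kHz.
7.1 kHz > fs/2 = 4.05 kHz, folds to fs − 7.1 kHz = 1 kHz.
9.5 kHz mod fs = 1.4 kHz.
1.4 kHz ≤ fs/2 = 4.05 kHz, appears at 1.4 kHz.
15.2 kHz and 23.3 kHz both map to 1 kHz.

15.2 kHz, 23.3 kHz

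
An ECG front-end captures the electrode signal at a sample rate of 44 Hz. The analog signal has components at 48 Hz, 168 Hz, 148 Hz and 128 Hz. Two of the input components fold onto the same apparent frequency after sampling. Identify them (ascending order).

48 Hz, 128 Hz

fs/2 = 22 Hz.
48 Hz mod fs = 4 Hz.
4 Hz ≤ fs/2 = 22 Hz, appears at 4 Hz.
168 Hz mod fs = 36 Hz.
36 Hz > fs/2 = 22 Hz, folds to fs − 36 Hz = 8 Hz.
148 Hz mod fs = 16 Hz.
16 Hz ≤ fs/2 = 22 Hz, appears at 16 Hz.
128 Hz mod fs = 40 Hz.
40 Hz > fs/2 = 22 Hz, folds to fs − 40 Hz = 4 Hz.
48 Hz and 128 Hz both map to 4 Hz.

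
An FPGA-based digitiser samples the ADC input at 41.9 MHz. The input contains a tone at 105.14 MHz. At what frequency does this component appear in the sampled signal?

20.56 MHz

105.14 MHz mod fs = 21.34 MHz.
21.34 MHz > fs/2 = 20.95 MHz, folds to fs − 21.34 MHz = 20.56 MHz.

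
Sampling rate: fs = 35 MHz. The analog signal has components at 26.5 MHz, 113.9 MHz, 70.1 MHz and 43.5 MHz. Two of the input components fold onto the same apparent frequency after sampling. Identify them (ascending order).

fs/2 = 17.5 MHz.
26.5 MHz > fs/2 = 17.5 MHz, folds to fs − 26.5 MHz = 8.5 MHz.
113.9 MHz mod fs = 8.9 MHz.
8.9 MHz ≤ fs/2 = 17.5 MHz, appears at 8.9 MHz.
70.1 MHz mod fs = 0.1 MHz.
0.1 MHz ≤ fs/2 = 17.5 MHz, appears at 0.1 MHz.
43.5 MHz mod fs = 8.5 MHz.
8.5 MHz ≤ fs/2 = 17.5 MHz, appears at 8.5 MHz.
26.5 MHz and 43.5 MHz both map to 8.5 MHz.

26.5 MHz, 43.5 MHz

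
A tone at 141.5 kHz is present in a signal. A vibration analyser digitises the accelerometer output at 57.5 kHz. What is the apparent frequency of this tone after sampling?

26.5 kHz

141.5 kHz mod fs = 26.5 kHz.
26.5 kHz ≤ fs/2 = 28.75 kHz, appears at 26.5 kHz.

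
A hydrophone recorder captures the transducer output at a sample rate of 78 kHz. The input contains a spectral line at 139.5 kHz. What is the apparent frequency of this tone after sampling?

139.5 kHz mod fs = 61.5 kHz.
61.5 kHz > fs/2 = 39 kHz, folds to fs − 61.5 kHz = 16.5 kHz.

16.5 kHz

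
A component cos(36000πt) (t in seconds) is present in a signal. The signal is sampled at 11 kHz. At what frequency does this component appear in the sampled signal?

ω = 36000π rad/s → f = ω/(2π) = 18000 Hz = 18 kHz.
18 kHz mod fs = 7 kHz.
7 kHz > fs/2 = 5.5 kHz, folds to fs − 7 kHz = 4 kHz.

4 kHz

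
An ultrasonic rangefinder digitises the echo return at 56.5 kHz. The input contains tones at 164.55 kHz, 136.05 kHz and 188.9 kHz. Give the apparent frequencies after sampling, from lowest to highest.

fs/2 = 28.25 kHz.
164.55 kHz mod fs = 51.55 kHz.
51.55 kHz > fs/2 = 28.25 kHz, folds to fs − 51.55 kHz = 4.95 kHz.
136.05 kHz mod fs = 23.05 kHz.
23.05 kHz ≤ fs/2 = 28.25 kHz, appears at 23.05 kHz.
188.9 kHz mod fs = 19.4 kHz.
19.4 kHz ≤ fs/2 = 28.25 kHz, appears at 19.4 kHz.
Distinct values: {4.95 kHz, 19.4 kHz, 23.05 kHz}.

4.95 kHz, 19.4 kHz, 23.05 kHz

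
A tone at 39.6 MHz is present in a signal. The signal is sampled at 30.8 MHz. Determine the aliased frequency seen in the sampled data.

39.6 MHz mod fs = 8.8 MHz.
8.8 MHz ≤ fs/2 = 15.4 MHz, appears at 8.8 MHz.

8.8 MHz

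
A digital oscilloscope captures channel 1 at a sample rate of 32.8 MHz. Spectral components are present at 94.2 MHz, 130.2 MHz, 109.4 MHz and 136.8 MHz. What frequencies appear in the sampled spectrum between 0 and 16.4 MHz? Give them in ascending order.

fs/2 = 16.4 MHz.
94.2 MHz mod fs = 28.6 MHz.
28.6 MHz > fs/2 = 16.4 MHz, folds to fs − 28.6 MHz = 4.2 MHz.
130.2 MHz mod fs = 31.8 MHz.
31.8 MHz > fs/2 = 16.4 MHz, folds to fs − 31.8 MHz = 1 MHz.
109.4 MHz mod fs = 11 MHz.
11 MHz ≤ fs/2 = 16.4 MHz, appears at 11 MHz.
136.8 MHz mod fs = 5.6 MHz.
5.6 MHz ≤ fs/2 = 16.4 MHz, appears at 5.6 MHz.
Distinct values: {1 MHz, 4.2 MHz, 5.6 MHz, 11 MHz}.

1 MHz, 4.2 MHz, 5.6 MHz, 11 MHz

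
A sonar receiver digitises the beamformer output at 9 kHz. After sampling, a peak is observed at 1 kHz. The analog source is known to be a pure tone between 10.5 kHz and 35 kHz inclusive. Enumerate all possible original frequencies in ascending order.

Frequencies that alias to 1 kHz are k·fs ± 1 kHz for integer k ≥ 0.
k=0: 1 kHz.
k=1: 8 kHz, 10 kHz.
k=2: 17 kHz, 19 kHz.
k=3: 26 kHz, 28 kHz.
k=4: 35 kHz, 37 kHz.
k=5: 44 kHz, 46 kHz.
Within [10.5 kHz, 35 kHz]: 17 kHz, 19 kHz, 26 kHz, 28 kHz, 35 kHz.

17 kHz, 19 kHz, 26 kHz, 28 kHz, 35 kHz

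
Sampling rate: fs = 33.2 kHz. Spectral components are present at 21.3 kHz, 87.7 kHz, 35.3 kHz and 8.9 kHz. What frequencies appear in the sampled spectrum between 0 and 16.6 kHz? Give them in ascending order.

2.1 kHz, 8.9 kHz, 11.9 kHz

fs/2 = 16.6 kHz.
21.3 kHz > fs/2 = 16.6 kHz, folds to fs − 21.3 kHz = 11.9 kHz.
87.7 kHz mod fs = 21.3 kHz.
21.3 kHz > fs/2 = 16.6 kHz, folds to fs − 21.3 kHz = 11.9 kHz.
35.3 kHz mod fs = 2.1 kHz.
2.1 kHz ≤ fs/2 = 16.6 kHz, appears at 2.1 kHz.
8.9 kHz ≤ fs/2 = 16.6 kHz, passes unchanged.
Distinct values: {2.1 kHz, 8.9 kHz, 11.9 kHz}.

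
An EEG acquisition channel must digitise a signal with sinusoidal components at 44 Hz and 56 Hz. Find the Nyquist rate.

112 Hz

Highest-frequency component: 56 Hz.
Nyquist rate = 2 × 56 Hz = 112 Hz.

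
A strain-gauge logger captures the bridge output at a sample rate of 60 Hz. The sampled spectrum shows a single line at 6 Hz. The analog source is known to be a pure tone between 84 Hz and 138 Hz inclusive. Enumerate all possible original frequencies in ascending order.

Frequencies that alias to 6 Hz are k·fs ± 6 Hz for integer k ≥ 0.
k=0: 6 Hz.
k=1: 54 Hz, 66 Hz.
k=2: 114 Hz, 126 Hz.
k=3: 174 Hz, 186 Hz.
Within [84 Hz, 138 Hz]: 114 Hz, 126 Hz.

114 Hz, 126 Hz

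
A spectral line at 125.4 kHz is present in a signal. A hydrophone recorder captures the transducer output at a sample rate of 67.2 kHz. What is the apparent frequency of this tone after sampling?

125.4 kHz mod fs = 58.2 kHz.
58.2 kHz > fs/2 = 33.6 kHz, folds to fs − 58.2 kHz = 9 kHz.

9 kHz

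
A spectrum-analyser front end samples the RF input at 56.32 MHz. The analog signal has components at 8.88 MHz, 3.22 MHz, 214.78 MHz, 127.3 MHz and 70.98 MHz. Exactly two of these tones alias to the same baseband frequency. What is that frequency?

14.66 MHz

fs/2 = 28.16 MHz.
8.88 MHz ≤ fs/2 = 28.16 MHz, passes unchanged.
3.22 MHz ≤ fs/2 = 28.16 MHz, passes unchanged.
214.78 MHz mod fs = 45.82 MHz.
45.82 MHz > fs/2 = 28.16 MHz, folds to fs − 45.82 MHz = 10.5 MHz.
127.3 MHz mod fs = 14.66 MHz.
14.66 MHz ≤ fs/2 = 28.16 MHz, appears at 14.66 MHz.
70.98 MHz mod fs = 14.66 MHz.
14.66 MHz ≤ fs/2 = 28.16 MHz, appears at 14.66 MHz.
70.98 MHz and 127.3 MHz both map to 14.66 MHz.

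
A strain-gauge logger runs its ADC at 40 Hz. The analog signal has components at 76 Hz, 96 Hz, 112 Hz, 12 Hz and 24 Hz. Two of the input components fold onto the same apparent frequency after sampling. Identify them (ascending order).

24 Hz, 96 Hz

fs/2 = 20 Hz.
76 Hz mod fs = 36 Hz.
36 Hz > fs/2 = 20 Hz, folds to fs − 36 Hz = 4 Hz.
96 Hz mod fs = 16 Hz.
16 Hz ≤ fs/2 = 20 Hz, appears at 16 Hz.
112 Hz mod fs = 32 Hz.
32 Hz > fs/2 = 20 Hz, folds to fs − 32 Hz = 8 Hz.
12 Hz ≤ fs/2 = 20 Hz, passes unchanged.
24 Hz > fs/2 = 20 Hz, folds to fs − 24 Hz = 16 Hz.
24 Hz and 96 Hz both map to 16 Hz.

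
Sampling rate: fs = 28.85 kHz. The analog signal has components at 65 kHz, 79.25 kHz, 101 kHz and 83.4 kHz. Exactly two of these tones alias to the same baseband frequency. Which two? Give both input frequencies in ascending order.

65 kHz, 79.25 kHz

fs/2 = 14.425 kHz.
65 kHz mod fs = 7.3 kHz.
7.3 kHz ≤ fs/2 = 14.425 kHz, appears at 7.3 kHz.
79.25 kHz mod fs = 21.55 kHz.
21.55 kHz > fs/2 = 14.425 kHz, folds to fs − 21.55 kHz = 7.3 kHz.
101 kHz mod fs = 14.45 kHz.
14.45 kHz > fs/2 = 14.425 kHz, folds to fs − 14.45 kHz = 14.4 kHz.
83.4 kHz mod fs = 25.7 kHz.
25.7 kHz > fs/2 = 14.425 kHz, folds to fs − 25.7 kHz = 3.15 kHz.
65 kHz and 79.25 kHz both map to 7.3 kHz.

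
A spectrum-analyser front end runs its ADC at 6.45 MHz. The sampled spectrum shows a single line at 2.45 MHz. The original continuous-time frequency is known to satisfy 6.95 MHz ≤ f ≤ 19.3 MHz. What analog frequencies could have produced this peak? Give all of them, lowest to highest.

8.9 MHz, 10.45 MHz, 15.35 MHz, 16.9 MHz

Frequencies that alias to 2.45 MHz are k·fs ± 2.45 MHz for integer k ≥ 0.
k=0: 2.45 MHz.
k=1: 4 MHz, 8.9 MHz.
k=2: 10.45 MHz, 15.35 MHz.
k=3: 16.9 MHz, 21.8 MHz.
k=4: 23.35 MHz, 28.25 MHz.
Within [6.95 MHz, 19.3 MHz]: 8.9 MHz, 10.45 MHz, 15.35 MHz, 16.9 MHz.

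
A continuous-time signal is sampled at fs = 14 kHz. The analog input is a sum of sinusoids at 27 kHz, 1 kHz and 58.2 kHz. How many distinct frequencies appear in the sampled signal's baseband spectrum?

2

fs/2 = 7 kHz.
27 kHz mod fs = 13 kHz.
13 kHz > fs/2 = 7 kHz, folds to fs − 13 kHz = 1 kHz.
1 kHz ≤ fs/2 = 7 kHz, passes unchanged.
58.2 kHz mod fs = 2.2 kHz.
2.2 kHz ≤ fs/2 = 7 kHz, appears at 2.2 kHz.
Distinct values: {1 kHz, 2.2 kHz} → 2.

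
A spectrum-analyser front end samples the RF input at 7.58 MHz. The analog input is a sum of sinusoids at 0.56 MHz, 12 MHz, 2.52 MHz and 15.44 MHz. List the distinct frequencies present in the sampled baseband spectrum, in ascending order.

fs/2 = 3.79 MHz.
0.56 MHz ≤ fs/2 = 3.79 MHz, passes unchanged.
12 MHz mod fs = 4.42 MHz.
4.42 MHz > fs/2 = 3.79 MHz, folds to fs − 4.42 MHz = 3.16 MHz.
2.52 MHz ≤ fs/2 = 3.79 MHz, passes unchanged.
15.44 MHz mod fs = 0.28 MHz.
0.28 MHz ≤ fs/2 = 3.79 MHz, appears at 0.28 MHz.
Distinct values: {0.28 MHz, 0.56 MHz, 2.52 MHz, 3.16 MHz}.

0.28 MHz, 0.56 MHz, 2.52 MHz, 3.16 MHz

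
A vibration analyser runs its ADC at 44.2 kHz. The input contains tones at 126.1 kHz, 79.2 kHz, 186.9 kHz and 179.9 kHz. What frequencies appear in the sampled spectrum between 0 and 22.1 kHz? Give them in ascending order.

fs/2 = 22.1 kHz.
126.1 kHz mod fs = 37.7 kHz.
37.7 kHz > fs/2 = 22.1 kHz, folds to fs − 37.7 kHz = 6.5 kHz.
79.2 kHz mod fs = 35 kHz.
35 kHz > fs/2 = 22.1 kHz, folds to fs − 35 kHz = 9.2 kHz.
186.9 kHz mod fs = 10.1 kHz.
10.1 kHz ≤ fs/2 = 22.1 kHz, appears at 10.1 kHz.
179.9 kHz mod fs = 3.1 kHz.
3.1 kHz ≤ fs/2 = 22.1 kHz, appears at 3.1 kHz.
Distinct values: {3.1 kHz, 6.5 kHz, 9.2 kHz, 10.1 kHz}.

3.1 kHz, 6.5 kHz, 9.2 kHz, 10.1 kHz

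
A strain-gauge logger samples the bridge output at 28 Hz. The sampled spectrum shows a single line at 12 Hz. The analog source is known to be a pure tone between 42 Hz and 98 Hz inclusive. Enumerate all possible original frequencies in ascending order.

44 Hz, 68 Hz, 72 Hz, 96 Hz

Frequencies that alias to 12 Hz are k·fs ± 12 Hz for integer k ≥ 0.
k=0: 12 Hz.
k=1: 16 Hz, 40 Hz.
k=2: 44 Hz, 68 Hz.
k=3: 72 Hz, 96 Hz.
k=4: 100 Hz, 124 Hz.
Within [42 Hz, 98 Hz]: 44 Hz, 68 Hz, 72 Hz, 96 Hz.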